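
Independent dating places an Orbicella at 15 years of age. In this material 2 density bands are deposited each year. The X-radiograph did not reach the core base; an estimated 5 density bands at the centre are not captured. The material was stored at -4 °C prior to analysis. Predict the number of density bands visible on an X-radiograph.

15 years at 2 density bands per year gives 15 × 2 = 30 density bands.
30 − 5 missed = 25 density bands expected in the prepared section.

25 density bands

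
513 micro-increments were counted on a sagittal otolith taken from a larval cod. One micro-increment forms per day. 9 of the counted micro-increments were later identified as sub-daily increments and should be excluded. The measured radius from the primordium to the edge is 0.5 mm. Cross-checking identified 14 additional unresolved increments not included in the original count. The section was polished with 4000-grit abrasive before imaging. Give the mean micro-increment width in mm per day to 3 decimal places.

0.001 mm per day

True micro-increment count = 513 − 9 + 14 = 518.
Mean rate = 0.5 mm / 518 days ≈ 0.001 mm per day.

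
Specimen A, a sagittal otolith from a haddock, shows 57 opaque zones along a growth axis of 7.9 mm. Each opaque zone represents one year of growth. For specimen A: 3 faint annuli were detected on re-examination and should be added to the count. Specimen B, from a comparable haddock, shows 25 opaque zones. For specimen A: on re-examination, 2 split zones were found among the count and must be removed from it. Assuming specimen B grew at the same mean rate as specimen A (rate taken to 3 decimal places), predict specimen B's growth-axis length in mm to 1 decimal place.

Specimen A: adjusted count: 57 − 2 + 3 = 58 opaque zones.
A: 7.9 mm over 58 years gives 7.9 / 58 ≈ 0.136 mm/yr.
B's length ≈ 0.136 × 25 = 3.4 mm.

3.4 mm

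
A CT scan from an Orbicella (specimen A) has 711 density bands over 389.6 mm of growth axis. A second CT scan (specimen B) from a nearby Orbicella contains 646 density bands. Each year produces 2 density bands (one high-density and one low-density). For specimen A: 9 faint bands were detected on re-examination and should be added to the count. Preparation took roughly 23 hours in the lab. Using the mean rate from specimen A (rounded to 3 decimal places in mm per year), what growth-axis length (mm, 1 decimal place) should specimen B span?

Specimen A: adjusted count: 711 + 9 = 720 density bands.
Specimen A: with 2 density bands per year, 720 / 2 = 360 years.
A: Extension rate ≈ 389.6 / 360 = 1.082 mm/year.
Specimen B: 646 density bands at 2 per year is 646 / 2 = 323 years. B's length ≈ 1.082 × 323 = 349.5 mm.

349.5 mm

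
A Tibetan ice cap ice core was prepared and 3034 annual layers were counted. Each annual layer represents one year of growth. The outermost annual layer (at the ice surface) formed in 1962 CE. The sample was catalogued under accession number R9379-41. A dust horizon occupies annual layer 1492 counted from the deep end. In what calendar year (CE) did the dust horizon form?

Between annual layer 1492 and the ice surface there are 3034 − 1492 = 1542 annual layers.
1962 − 1542 = 420 CE.

420 CE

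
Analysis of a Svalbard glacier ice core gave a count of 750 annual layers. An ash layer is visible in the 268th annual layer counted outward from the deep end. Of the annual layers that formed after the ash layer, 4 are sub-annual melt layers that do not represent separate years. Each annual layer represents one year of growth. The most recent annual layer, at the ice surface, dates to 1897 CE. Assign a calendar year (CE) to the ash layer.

1419 CE

750 − 268 = 482 annual layers lie beyond the ash layer toward the ice surface.
482 − 4 false = 478 true annual layers after the ash layer.
Counting back 478 years from 1897 CE places the ash layer in 1897 − 478 = 1419 CE.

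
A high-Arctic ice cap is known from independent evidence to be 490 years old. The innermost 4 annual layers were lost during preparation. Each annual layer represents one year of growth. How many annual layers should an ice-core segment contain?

486 annual layers

At one annual layer per year, 490 years correspond to 490 annual layers.
Less the 4 uncaptured annual layers: 490 − 4 = 486.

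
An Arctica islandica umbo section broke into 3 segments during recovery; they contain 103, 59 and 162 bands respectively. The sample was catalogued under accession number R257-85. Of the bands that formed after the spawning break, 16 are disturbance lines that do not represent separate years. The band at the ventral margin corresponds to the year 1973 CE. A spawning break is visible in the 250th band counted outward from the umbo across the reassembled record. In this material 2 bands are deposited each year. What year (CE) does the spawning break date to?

1944 CE

Total bands = 103 + 59 + 162 = 324.
Between band 250 and the ventral margin there are 324 − 250 = 74 bands.
Excluding 16 false bands: 74 − 16 = 58.
58 bands at 2 per year is 58 / 2 = 29 years.
1973 − 29 = 1944 CE.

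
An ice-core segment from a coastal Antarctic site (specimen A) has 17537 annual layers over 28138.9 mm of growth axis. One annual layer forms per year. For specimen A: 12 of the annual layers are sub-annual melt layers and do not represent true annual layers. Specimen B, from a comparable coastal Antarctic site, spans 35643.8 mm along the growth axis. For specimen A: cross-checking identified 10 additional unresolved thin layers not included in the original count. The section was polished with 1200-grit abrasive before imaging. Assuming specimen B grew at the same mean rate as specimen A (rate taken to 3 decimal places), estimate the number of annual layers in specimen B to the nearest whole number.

22208 annual layers

Specimen A: true annual layer count = 17537 − 12 + 10 = 17535.
A: 28138.9 mm over 17535 years gives 28138.9 / 17535 ≈ 1.605 mm per year.
For B, 35643.8 / 1.605 = 22207.98 years ≈ 22208 annual layers.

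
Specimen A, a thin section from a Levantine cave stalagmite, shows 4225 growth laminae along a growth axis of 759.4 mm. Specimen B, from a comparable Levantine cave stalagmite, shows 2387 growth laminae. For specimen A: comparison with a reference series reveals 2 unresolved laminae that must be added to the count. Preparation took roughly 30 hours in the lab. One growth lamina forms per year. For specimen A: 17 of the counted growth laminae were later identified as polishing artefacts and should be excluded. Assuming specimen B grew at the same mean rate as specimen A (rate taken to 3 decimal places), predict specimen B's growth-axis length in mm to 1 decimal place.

429.7 mm

Specimen A: after corrections the count is 4225 − 17 + 2 = 4210 growth laminae.
A: Mean rate = 759.4 mm / 4210 years ≈ 0.180 mm per year.
For B, 0.180 mm/year × 2387 years = 429.7 mm.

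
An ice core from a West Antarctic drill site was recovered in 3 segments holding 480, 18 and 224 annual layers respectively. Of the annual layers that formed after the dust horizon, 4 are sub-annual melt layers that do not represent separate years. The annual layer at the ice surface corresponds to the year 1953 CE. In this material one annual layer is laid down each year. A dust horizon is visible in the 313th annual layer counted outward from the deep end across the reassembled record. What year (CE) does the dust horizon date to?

1548 CE

Total annual layers = 480 + 18 + 224 = 722.
The dust horizon sits at annual layer 313 from the deep end, so 722 − 313 = 409 annual layers formed after it.
409 − 4 false = 405 true annual layers after the dust horizon.
The annual layer at the ice surface is 1953 CE, so the dust horizon dates to 1953 − 405 = 1548 CE.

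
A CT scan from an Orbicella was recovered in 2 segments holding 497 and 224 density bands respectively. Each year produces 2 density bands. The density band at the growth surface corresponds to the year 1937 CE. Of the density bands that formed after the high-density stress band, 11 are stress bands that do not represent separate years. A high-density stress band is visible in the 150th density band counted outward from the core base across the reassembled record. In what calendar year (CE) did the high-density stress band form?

Total density bands = 497 + 224 = 721.
The high-density stress band sits at density band 150 from the core base, so 721 − 150 = 571 density bands formed after it.
Removing the 11 false density bands leaves 571 − 11 = 560 true density bands beyond the high-density stress band.
Dividing by 2 density bands per year: 560 / 2 = 280 years.
The density band at the growth surface is 1937 CE, so the high-density stress band dates to 1937 − 280 = 1657 CE.

1657 CE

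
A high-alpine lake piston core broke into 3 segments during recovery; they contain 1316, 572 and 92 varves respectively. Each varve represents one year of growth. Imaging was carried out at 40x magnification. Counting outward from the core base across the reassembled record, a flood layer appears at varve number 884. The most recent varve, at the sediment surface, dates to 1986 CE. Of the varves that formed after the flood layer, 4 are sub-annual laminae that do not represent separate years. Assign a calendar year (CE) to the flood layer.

Total varves = 1316 + 572 + 92 = 1980.
1980 − 884 = 1096 varves lie beyond the flood layer toward the sediment surface.
1096 − 4 false = 1092 true varves after the flood layer.
1986 − 1092 = 894 CE.

894 CE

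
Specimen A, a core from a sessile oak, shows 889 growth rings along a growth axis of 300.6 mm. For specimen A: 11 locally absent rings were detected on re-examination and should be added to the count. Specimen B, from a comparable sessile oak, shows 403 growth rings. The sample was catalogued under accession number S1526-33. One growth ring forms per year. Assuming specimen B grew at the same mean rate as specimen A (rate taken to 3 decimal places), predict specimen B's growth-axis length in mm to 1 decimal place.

Specimen A: after corrections the count is 889 + 11 = 900 growth rings.
A: Mean rate = 300.6 mm / 900 years ≈ 0.334 mm/yr.
Length of B = 0.334 × 403 = 134.6 mm.

134.6 mm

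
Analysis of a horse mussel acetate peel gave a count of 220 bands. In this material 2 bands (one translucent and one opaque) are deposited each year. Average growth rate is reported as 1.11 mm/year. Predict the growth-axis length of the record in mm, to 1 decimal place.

220 bands at 2 per year is 220 / 2 = 110 years.
Length ≈ 1.11 × 110 = 122.1 mm.

122.1 mm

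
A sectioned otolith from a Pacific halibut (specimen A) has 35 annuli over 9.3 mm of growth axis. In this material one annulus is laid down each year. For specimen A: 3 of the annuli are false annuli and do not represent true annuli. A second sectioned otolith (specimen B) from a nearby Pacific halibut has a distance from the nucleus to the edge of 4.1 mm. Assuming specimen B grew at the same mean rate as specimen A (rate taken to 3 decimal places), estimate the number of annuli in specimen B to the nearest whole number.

Specimen A: true annulus count = 35 − 3 = 32.
A: Extension rate ≈ 9.3 / 32 = 0.291 mm/yr.
B spans 4.1 / 0.291 = 14.09 years ≈ 14 annuli.

14 annuli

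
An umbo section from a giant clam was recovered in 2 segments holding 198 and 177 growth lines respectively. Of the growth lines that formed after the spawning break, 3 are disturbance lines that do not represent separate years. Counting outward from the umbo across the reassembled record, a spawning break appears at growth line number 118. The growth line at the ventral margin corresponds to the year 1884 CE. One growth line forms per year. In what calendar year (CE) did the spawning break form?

Total growth lines = 198 + 177 = 375.
375 − 118 = 257 growth lines lie beyond the spawning break toward the ventral margin.
Excluding 3 false growth lines: 257 − 3 = 254.
The growth line at the ventral margin is 1884 CE, so the spawning break dates to 1884 − 254 = 1630 CE.

1630 CE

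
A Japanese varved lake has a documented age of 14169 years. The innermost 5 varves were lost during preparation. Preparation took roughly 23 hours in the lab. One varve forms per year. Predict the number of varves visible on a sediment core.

14164 varves

One varve per year gives 14169 varves over 14169 years.
Less the 5 uncaptured varves: 14169 − 5 = 14164.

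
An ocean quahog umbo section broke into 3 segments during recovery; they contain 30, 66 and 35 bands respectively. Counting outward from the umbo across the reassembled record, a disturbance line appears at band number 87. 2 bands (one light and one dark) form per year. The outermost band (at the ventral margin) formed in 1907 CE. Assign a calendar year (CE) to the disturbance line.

Total bands = 30 + 66 + 35 = 131.
The disturbance line sits at band 87 from the umbo, so 131 − 87 = 44 bands formed after it.
Dividing by 2 bands per year: 44 / 2 = 22 years.
Counting back 22 years from 1907 CE places the disturbance line in 1907 − 22 = 1885 CE.

1885 CE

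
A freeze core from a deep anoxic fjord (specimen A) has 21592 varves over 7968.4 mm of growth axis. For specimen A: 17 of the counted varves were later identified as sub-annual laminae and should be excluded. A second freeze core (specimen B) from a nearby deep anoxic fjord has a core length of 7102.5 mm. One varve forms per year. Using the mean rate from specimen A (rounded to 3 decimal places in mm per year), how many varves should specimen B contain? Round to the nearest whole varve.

19248 varves

Specimen A: correcting the raw count gives 21592 − 17 = 21575 true varves.
A: Mean rate = 7968.4 mm / 21575 years ≈ 0.369 mm per year.
Specimen B: 7102.5 mm / 0.369 mm per year = 19247.97 years ≈ 19248 varves.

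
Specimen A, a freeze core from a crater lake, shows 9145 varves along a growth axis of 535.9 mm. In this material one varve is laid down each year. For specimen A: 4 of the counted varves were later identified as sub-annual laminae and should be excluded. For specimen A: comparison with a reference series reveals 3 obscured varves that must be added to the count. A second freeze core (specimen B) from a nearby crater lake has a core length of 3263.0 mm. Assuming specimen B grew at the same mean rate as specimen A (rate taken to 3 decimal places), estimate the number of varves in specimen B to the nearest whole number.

55305 varves

Specimen A: correcting the raw count gives 9145 − 4 + 3 = 9144 true varves.
A: 535.9 mm over 9144 years gives 535.9 / 9144 ≈ 0.059 mm/yr.
Specimen B: 3263.0 mm / 0.059 mm per year = 55305.08 years ≈ 55305 varves.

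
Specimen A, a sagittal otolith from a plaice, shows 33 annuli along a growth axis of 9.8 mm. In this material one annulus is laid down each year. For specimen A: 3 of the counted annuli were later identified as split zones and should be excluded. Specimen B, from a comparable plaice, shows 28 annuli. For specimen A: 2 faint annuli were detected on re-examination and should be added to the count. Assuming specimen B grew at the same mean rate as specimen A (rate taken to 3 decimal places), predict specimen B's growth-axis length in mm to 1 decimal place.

Specimen A: adjusted count: 33 − 3 + 2 = 32 annuli.
A: Mean rate = 9.8 mm / 32 years ≈ 0.306 mm/year.
B's length ≈ 0.306 × 28 = 8.6 mm.

8.6 mm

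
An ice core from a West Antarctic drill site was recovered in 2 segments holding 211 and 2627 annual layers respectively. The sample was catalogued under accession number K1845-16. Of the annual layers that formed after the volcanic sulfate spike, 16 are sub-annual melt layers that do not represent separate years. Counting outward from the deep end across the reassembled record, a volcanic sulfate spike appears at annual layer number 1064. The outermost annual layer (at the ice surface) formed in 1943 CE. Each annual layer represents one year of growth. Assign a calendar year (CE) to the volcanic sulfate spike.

Total annual layers = 211 + 2627 = 2838.
The volcanic sulfate spike sits at annual layer 1064 from the deep end, so 2838 − 1064 = 1774 annual layers formed after it.
Removing the 16 false annual layers leaves 1774 − 16 = 1758 true annual layers beyond the volcanic sulfate spike.
1943 − 1758 = 185 CE.

185 CE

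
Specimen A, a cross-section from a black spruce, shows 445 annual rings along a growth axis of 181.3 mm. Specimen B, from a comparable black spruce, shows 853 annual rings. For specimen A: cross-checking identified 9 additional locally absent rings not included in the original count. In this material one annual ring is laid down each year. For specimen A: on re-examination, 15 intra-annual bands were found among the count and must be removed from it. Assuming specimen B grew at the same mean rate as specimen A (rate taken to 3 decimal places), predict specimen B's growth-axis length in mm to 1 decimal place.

Specimen A: true annual ring count = 445 − 15 + 9 = 439.
A: Mean rate = 181.3 mm / 439 years ≈ 0.413 mm/yr.
Length of B = 0.413 × 853 = 352.3 mm.

352.3 mm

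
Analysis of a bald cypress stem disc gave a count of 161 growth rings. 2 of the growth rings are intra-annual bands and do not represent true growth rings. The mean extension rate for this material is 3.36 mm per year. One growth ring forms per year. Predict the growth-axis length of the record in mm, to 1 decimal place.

Correcting the raw count gives 161 − 2 = 159 true growth rings.
Predicted length = 3.36 mm/year × 159 years = 534.2 mm.

534.2 mm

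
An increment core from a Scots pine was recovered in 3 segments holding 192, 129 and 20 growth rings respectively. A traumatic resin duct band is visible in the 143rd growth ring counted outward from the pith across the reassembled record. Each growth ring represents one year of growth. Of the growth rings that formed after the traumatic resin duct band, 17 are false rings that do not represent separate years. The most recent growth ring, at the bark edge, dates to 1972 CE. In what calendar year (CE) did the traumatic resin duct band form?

Total growth rings = 192 + 129 + 20 = 341.
Between growth ring 143 and the bark edge there are 341 − 143 = 198 growth rings.
Excluding 17 false growth rings: 198 − 17 = 181.
1972 − 181 = 1791 CE.

1791 CE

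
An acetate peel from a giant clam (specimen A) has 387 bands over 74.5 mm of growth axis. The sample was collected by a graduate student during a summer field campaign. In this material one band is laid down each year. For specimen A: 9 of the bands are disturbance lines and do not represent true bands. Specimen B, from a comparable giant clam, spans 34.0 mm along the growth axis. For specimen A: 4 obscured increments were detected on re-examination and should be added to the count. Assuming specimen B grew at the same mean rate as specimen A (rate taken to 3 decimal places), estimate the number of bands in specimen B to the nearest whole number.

Specimen A: after corrections the count is 387 − 9 + 4 = 382 bands.
A: Mean rate = 74.5 mm / 382 years ≈ 0.195 mm per year.
Specimen B: 34.0 mm / 0.195 mm per year = 174.36 years ≈ 174 bands.

174 bands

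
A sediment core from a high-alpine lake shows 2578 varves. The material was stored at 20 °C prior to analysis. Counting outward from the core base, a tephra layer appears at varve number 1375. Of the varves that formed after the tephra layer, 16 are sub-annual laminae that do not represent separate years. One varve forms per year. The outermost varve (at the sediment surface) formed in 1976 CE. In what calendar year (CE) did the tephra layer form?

789 CE

The tephra layer sits at varve 1375 from the core base, so 2578 − 1375 = 1203 varves formed after it.
1203 − 16 false = 1187 true varves after the tephra layer.
The varve at the sediment surface is 1976 CE, so the tephra layer dates to 1976 − 1187 = 789 CE.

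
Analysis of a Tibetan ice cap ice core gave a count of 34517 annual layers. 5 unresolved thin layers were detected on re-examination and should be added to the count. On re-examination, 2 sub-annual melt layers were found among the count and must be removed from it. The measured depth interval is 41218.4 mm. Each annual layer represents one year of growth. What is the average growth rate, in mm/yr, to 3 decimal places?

Correcting the raw count gives 34517 − 2 + 5 = 34520 true annual layers.
Extension rate ≈ 41218.4 / 34520 = 1.194 mm/yr.

1.194 mm/yr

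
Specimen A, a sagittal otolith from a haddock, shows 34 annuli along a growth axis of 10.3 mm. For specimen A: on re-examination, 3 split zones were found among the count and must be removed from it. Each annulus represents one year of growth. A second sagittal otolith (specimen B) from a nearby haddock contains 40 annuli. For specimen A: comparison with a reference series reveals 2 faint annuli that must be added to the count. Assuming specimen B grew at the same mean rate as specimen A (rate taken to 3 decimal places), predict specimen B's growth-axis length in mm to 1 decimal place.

12.5 mm

Specimen A: correcting the raw count gives 34 − 3 + 2 = 33 true annuli.
A: 10.3 mm over 33 years gives 10.3 / 33 ≈ 0.312 mm/year.
Length of B = 0.312 × 40 = 12.5 mm.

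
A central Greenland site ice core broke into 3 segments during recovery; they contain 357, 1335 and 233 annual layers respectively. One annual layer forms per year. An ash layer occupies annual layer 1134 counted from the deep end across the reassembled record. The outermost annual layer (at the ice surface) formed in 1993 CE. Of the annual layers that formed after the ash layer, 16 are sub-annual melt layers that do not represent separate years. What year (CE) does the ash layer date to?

1218 CE

Total annual layers = 357 + 1335 + 233 = 1925.
The ash layer sits at annual layer 1134 from the deep end, so 1925 − 1134 = 791 annual layers formed after it.
Excluding 16 false annual layers: 791 − 16 = 775.
1993 − 775 = 1218 CE.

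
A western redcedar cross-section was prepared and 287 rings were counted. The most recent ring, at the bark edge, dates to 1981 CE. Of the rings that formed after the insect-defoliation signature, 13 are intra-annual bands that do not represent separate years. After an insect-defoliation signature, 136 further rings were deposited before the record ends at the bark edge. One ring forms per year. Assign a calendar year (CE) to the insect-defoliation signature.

136 rings formed after the insect-defoliation signature.
136 − 13 false = 123 true rings after the insect-defoliation signature.
1981 − 123 = 1858 CE.

1858 CE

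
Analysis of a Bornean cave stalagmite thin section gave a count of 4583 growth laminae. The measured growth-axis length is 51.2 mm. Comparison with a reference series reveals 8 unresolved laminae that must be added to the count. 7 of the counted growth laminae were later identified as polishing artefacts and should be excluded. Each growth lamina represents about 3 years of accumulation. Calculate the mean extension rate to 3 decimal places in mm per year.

0.004 mm per year

After corrections the count is 4583 − 7 + 8 = 4584 growth laminae.
At 3 years per growth lamina, 4584 × 3 = 13752 years.
Extension rate ≈ 51.2 / 13752 = 0.004 mm per year.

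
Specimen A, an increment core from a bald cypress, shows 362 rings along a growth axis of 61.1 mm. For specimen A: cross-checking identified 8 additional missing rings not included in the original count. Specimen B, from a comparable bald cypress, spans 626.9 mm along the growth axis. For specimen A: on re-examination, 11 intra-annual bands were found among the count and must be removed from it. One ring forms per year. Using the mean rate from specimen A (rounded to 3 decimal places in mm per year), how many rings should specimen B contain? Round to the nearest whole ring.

Specimen A: correcting the raw count gives 362 − 11 + 8 = 359 true rings.
A: Extension rate ≈ 61.1 / 359 = 0.170 mm per year.
For B, 626.9 / 0.170 = 3687.65 years ≈ 3688 rings.

3688 rings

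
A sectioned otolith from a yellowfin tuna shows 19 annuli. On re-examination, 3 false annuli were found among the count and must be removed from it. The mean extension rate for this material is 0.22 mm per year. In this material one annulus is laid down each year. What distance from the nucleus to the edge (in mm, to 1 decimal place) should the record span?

True annulus count = 19 − 3 = 16.
16 years at 0.22 mm/year gives 0.22 × 16 = 3.5 mm.

3.5 mm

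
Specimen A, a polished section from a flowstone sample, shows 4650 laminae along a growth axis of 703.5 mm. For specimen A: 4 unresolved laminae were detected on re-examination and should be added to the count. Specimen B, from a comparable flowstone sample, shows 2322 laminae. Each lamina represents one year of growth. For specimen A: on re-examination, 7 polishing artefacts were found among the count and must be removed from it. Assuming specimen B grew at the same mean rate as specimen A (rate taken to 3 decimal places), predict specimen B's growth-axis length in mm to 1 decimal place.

Specimen A: adjusted count: 4650 − 7 + 4 = 4647 laminae.
A: Mean rate = 703.5 mm / 4647 years ≈ 0.151 mm/yr.
Length of B = 0.151 × 2322 = 350.6 mm.

350.6 mm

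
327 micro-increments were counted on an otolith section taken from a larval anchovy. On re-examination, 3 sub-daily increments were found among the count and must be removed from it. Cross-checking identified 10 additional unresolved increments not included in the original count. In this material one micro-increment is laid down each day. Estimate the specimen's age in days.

After corrections the count is 327 − 3 + 10 = 334 micro-increments.
One micro-increment per day makes the duration 334 days.

334 d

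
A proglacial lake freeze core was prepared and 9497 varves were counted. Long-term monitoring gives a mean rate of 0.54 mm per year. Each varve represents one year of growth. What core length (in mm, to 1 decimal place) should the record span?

5128.4 mm

The record spans 9497 years at 0.54 mm per year.
Length ≈ 0.54 × 9497 = 5128.4 mm.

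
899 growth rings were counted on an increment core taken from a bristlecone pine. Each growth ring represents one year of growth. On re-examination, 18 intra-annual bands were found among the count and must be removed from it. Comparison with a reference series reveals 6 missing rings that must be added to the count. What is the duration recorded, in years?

After corrections the count is 899 − 18 + 6 = 887 growth rings.
One growth ring per year makes the duration 887 years.

887 years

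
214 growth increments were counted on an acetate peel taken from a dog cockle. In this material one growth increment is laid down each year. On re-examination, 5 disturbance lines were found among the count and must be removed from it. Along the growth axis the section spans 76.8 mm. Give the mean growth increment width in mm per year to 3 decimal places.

0.367 mm per year

After corrections the count is 214 − 5 = 209 growth increments.
76.8 mm over 209 years gives 76.8 / 209 ≈ 0.367 mm per year.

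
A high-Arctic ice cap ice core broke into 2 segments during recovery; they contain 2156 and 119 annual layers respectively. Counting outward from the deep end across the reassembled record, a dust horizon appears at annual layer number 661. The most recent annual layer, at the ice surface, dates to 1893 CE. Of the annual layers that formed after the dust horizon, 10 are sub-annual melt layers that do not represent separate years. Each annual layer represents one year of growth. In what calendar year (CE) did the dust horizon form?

289 CE

Total annual layers = 2156 + 119 = 2275.
2275 − 661 = 1614 annual layers lie beyond the dust horizon toward the ice surface.
1614 − 10 false = 1604 true annual layers after the dust horizon.
Counting back 1604 years from 1893 CE places the dust horizon in 1893 − 1604 = 289 CE.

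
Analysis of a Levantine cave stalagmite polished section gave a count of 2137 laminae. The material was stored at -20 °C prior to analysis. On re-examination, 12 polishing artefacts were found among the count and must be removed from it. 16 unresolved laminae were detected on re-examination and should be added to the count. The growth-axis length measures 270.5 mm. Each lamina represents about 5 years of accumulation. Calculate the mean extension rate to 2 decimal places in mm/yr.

0.03 mm/yr

Adjusted count: 2137 − 12 + 16 = 2141 laminae.
2141 laminae at 5 years each span 2141 × 5 = 10705 years.
270.5 mm over 10705 years gives 270.5 / 10705 ≈ 0.03 mm/yr.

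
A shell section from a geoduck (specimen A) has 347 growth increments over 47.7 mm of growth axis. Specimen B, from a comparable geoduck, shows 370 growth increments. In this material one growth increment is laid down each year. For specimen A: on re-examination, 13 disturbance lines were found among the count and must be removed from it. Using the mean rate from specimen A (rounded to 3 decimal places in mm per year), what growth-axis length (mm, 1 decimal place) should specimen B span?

Specimen A: adjusted count: 347 − 13 = 334 growth increments.
A: Mean rate = 47.7 mm / 334 years ≈ 0.143 mm/yr.
B's length ≈ 0.143 × 370 = 52.9 mm.

52.9 mm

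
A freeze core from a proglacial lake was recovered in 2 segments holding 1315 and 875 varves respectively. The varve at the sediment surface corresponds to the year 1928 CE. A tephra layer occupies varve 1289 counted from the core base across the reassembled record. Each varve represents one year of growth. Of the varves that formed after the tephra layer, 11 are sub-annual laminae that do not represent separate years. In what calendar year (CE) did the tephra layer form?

Total varves = 1315 + 875 = 2190.
The tephra layer sits at varve 1289 from the core base, so 2190 − 1289 = 901 varves formed after it.
Excluding 11 false varves: 901 − 11 = 890.
1928 − 890 = 1038 CE.

1038 CE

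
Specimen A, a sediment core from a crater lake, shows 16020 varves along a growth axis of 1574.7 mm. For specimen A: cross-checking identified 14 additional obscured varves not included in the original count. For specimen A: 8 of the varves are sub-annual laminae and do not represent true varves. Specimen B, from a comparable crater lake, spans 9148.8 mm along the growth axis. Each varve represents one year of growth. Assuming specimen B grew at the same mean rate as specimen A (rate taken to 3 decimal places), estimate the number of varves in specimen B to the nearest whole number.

93355 varves

Specimen A: correcting the raw count gives 16020 − 8 + 14 = 16026 true varves.
A: 1574.7 mm over 16026 years gives 1574.7 / 16026 ≈ 0.098 mm/year.
Specimen B: 9148.8 mm / 0.098 mm per year = 93355.10 years ≈ 93355 varves.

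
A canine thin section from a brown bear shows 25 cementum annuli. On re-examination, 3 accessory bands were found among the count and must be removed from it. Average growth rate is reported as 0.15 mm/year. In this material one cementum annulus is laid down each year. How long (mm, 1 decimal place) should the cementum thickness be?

3.3 mm

After corrections the count is 25 − 3 = 22 cementum annuli.
Length ≈ 0.15 × 22 = 3.3 mm.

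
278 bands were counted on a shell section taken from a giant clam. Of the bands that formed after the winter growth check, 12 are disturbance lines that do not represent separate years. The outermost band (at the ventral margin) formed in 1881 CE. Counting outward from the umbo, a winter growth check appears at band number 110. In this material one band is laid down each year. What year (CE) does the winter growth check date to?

The winter growth check sits at band 110 from the umbo, so 278 − 110 = 168 bands formed after it.
Removing the 12 false bands leaves 168 − 12 = 156 true bands beyond the winter growth check.
1881 − 156 = 1725 CE.

1725 CE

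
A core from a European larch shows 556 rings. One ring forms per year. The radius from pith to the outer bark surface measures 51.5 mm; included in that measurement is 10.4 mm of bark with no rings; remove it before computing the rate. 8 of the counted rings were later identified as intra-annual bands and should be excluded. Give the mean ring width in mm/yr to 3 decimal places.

0.075 mm/yr

True ring count = 556 − 8 = 548.
Net length = 51.5 − 10.4 = 41.1 mm.
41.1 mm over 548 years gives 41.1 / 548 ≈ 0.075 mm/yr.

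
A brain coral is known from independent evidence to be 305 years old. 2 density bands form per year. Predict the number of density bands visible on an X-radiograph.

Expected density bands: 305 × 2 = 610.
So 610 density bands should be present.

610 density bands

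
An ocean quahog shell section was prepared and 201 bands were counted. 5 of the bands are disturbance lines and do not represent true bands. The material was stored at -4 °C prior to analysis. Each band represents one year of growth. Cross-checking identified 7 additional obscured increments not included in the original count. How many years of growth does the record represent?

After corrections the count is 201 − 5 + 7 = 203 bands.
With a one-to-one band periodicity this is 203 years.

203 years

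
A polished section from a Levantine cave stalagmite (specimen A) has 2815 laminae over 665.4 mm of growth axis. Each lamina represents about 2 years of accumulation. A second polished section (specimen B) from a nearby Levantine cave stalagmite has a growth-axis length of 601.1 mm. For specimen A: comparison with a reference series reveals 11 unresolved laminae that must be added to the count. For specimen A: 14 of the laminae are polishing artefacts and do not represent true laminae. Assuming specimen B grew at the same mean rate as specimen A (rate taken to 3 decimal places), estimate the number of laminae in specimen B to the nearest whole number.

Specimen A: correcting the raw count gives 2815 − 14 + 11 = 2812 true laminae.
Specimen A: multiplying by 2 years per lamina: 2812 × 2 = 5624 years.
A: 665.4 mm over 5624 years gives 665.4 / 5624 ≈ 0.118 mm/year.
For B, 601.1 / 0.118 = 5094.07 years; at 2 years per lamina that is 5094.07 / 2 ≈ 2547 laminae.

2547 laminae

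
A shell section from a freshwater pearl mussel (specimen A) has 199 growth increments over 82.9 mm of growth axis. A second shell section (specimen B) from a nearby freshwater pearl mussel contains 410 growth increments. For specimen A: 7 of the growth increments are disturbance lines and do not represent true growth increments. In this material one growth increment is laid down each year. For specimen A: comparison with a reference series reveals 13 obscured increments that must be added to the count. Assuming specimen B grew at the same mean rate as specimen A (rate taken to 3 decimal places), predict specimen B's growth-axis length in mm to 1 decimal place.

165.6 mm

Specimen A: correcting the raw count gives 199 − 7 + 13 = 205 true growth increments.
A: 82.9 mm over 205 years gives 82.9 / 205 ≈ 0.404 mm per year.
For B, 0.404 mm/year × 410 years = 165.6 mm.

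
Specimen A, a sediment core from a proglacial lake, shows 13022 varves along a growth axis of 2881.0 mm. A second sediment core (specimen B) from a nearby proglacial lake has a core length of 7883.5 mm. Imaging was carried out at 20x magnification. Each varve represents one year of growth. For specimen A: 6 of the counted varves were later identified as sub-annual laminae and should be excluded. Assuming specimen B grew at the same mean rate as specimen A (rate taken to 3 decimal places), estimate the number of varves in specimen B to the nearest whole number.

Specimen A: after corrections the count is 13022 − 6 = 13016 varves.
A: Extension rate ≈ 2881.0 / 13016 = 0.221 mm per year.
B spans 7883.5 / 0.221 = 35671.95 years ≈ 35672 varves.

35672 varves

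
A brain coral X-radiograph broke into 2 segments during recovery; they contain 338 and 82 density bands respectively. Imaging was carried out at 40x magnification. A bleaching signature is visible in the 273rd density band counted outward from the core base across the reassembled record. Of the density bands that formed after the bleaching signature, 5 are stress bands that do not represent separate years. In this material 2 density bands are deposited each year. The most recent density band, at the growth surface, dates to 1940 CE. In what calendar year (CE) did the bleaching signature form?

1869 CE

Total density bands = 338 + 82 = 420.
420 − 273 = 147 density bands lie beyond the bleaching signature toward the growth surface.
Removing the 5 false density bands leaves 147 − 5 = 142 true density bands beyond the bleaching signature.
Dividing by 2 density bands per year: 142 / 2 = 71 years.
1940 − 71 = 1869 CE.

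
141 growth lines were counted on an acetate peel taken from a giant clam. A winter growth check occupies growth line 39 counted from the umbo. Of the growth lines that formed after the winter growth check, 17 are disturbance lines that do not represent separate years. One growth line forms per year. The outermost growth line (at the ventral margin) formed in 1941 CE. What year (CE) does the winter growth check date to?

1856 CE

Between growth line 39 and the ventral margin there are 141 − 39 = 102 growth lines.
102 − 17 false = 85 true growth lines after the winter growth check.
1941 − 85 = 1856 CE.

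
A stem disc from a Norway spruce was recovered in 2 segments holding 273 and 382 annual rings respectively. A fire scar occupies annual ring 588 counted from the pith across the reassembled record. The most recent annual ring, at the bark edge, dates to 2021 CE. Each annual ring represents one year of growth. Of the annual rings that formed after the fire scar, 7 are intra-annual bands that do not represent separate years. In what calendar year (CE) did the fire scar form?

1961 CE

Total annual rings = 273 + 382 = 655.
The fire scar sits at annual ring 588 from the pith, so 655 − 588 = 67 annual rings formed after it.
Excluding 7 false annual rings: 67 − 7 = 60.
Counting back 60 years from 2021 CE places the fire scar in 2021 − 60 = 1961 CE.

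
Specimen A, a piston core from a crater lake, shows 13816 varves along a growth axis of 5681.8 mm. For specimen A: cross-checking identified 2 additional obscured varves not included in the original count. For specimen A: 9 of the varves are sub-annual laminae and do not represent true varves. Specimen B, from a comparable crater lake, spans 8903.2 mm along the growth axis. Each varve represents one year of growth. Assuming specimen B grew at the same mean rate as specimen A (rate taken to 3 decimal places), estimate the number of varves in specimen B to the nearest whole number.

Specimen A: true varve count = 13816 − 9 + 2 = 13809.
A: Mean rate = 5681.8 mm / 13809 years ≈ 0.411 mm per year.
For B, 8903.2 / 0.411 = 21662.29 years ≈ 21662 varves.

21662 varves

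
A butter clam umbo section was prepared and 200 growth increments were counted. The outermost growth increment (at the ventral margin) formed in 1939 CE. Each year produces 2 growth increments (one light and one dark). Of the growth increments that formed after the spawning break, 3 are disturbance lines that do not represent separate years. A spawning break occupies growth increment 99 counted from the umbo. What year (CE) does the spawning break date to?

Between growth increment 99 and the ventral margin there are 200 − 99 = 101 growth increments.
Excluding 3 false growth increments: 101 − 3 = 98.
With 2 growth increments per year, 98 / 2 = 49 years.
The growth increment at the ventral margin is 1939 CE, so the spawning break dates to 1939 − 49 = 1890 CE.

1890 CE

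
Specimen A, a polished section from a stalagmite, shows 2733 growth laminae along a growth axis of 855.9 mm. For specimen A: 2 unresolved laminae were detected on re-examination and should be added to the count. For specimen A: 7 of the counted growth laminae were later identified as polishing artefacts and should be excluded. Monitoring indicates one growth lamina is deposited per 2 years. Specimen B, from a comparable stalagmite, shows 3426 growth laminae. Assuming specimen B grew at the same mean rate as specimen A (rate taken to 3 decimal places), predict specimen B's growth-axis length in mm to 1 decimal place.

Specimen A: adjusted count: 2733 − 7 + 2 = 2728 growth laminae.
Specimen A: 2728 growth laminae at 2 years each span 2728 × 2 = 5456 years.
A: Extension rate ≈ 855.9 / 5456 = 0.157 mm per year.
Specimen B: 3426 growth laminae at 2 years each span 3426 × 2 = 6852 years. Length of B = 0.157 × 6852 = 1075.8 mm.

1075.8 mm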